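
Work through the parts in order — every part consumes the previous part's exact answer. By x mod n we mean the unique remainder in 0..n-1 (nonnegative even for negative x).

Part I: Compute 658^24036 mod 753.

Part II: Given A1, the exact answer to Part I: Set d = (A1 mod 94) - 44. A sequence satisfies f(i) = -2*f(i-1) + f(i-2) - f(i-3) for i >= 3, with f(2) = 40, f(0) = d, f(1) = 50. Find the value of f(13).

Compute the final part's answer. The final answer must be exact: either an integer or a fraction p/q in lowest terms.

Part I: squarings mod 753: 658^1=658, 658^2=742, 658^4=121, 658^8=334, 658^16=112, 658^32=496, 658^64=538, 658^128=292, 658^256=175, 658^512=505, 658^1024=511, 658^2048=583, 658^4096=286, 658^8192=472, 658^16384=649; 658^24036 = 658^4 * 658^32 * 658^64 * 658^128 * 658^256 * 658^1024 * 658^2048 * 658^4096 * 658^16384 = 529 (mod 753); answer 529
Part II: A1 = 529; d = 15; f(3) = -2*(40) + 1*(50) - 1*(15) = -45; iterating: f(3)=-45, f(4)=80, f(5)=-245, f(6)=615, f(7)=-1555, f(8)=3970, f(9)=-10110, f(10)=25745, f(11)=-65570, f(12)=166995, f(13)=-425305; answer -425305

-425305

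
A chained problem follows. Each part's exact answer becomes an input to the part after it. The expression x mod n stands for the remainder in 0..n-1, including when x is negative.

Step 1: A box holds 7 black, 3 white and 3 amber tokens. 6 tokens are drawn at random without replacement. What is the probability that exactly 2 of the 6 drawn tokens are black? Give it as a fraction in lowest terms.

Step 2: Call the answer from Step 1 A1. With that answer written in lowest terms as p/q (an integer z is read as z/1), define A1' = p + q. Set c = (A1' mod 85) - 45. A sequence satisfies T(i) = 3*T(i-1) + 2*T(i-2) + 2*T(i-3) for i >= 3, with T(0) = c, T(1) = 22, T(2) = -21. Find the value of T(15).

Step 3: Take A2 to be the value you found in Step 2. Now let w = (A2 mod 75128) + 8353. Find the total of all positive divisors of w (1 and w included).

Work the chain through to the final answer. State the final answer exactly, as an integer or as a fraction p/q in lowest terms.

128304

Step 1: total draws C(13,6) = 1716; favorable C(7,2)*C(6,4) = 315; P = 105/572; answer 105/572
Step 2: A1 = 105/572; threaded value p + q = 677; c = 37; T(3) = 3*(-21) + 2*(22) + 2*(37) = 55; iterating: T(3)=55, T(4)=167, T(5)=569, T(6)=2151, T(7)=7925, T(8)=29215, T(9)=107797, T(10)=397671, T(11)=1467037, T(12)=5412047, T(13)=19965557, T(14)=73654839, T(15)=271719725; answer 271719725
Step 3: A2 = 271719725; w = 65230; 65230 = 2 * 5 * 11 * 593; sigma = (1 + 2) * (1 + 5) * (1 + 11) * (1 + 593) = 3 * 6 * 12 * 594 = 128304; answer 128304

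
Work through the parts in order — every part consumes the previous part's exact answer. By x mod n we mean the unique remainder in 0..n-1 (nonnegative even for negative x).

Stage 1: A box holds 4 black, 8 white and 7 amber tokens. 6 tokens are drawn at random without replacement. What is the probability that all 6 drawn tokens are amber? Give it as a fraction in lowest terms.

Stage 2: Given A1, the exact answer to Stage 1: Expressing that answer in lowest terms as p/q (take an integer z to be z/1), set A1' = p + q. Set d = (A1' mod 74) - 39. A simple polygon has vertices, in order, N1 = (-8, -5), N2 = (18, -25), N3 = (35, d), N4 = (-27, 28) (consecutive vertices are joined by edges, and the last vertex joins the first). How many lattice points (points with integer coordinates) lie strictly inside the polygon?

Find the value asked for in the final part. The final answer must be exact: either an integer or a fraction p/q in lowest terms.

Stage 1: total draws C(19,6) = 27132; favorable C(7,6) = 7; P = 1/3876; answer 1/3876
Stage 2: A1 = 1/3876; threaded value p + q = 3877; d = -10; cross terms: (-8*-25 - 18*-5)=290, (18*-10 - 35*-25)=695, (35*28 - -27*-10)=710, (-27*-5 - -8*28)=359; twice the area = |2054| = 2054; area = 1027; boundary points = 2 + 1 + 2 + 1 = 6; strictly interior points = area - boundary/2 + 1 = 1025; answer 1025

1025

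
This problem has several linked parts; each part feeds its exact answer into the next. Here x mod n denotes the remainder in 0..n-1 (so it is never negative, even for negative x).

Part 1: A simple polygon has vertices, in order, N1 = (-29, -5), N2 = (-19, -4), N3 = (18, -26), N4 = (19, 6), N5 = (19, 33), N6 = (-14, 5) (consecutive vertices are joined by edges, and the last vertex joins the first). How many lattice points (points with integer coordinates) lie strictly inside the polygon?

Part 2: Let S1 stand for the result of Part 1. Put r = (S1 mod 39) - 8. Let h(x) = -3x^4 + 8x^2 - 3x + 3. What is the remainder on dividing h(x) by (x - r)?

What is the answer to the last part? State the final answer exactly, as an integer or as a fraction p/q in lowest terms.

Part 1: cross terms: (-29*-4 - -19*-5)=21, (-19*-26 - 18*-4)=566, (18*6 - 19*-26)=602, (19*33 - 19*6)=513, (19*5 - -14*33)=557, (-14*-5 - -29*5)=215; twice the area = |2474| = 2474; area = 1237; boundary points = 1 + 1 + 1 + 27 + 1 + 5 = 36; strictly interior points = area - boundary/2 + 1 = 1220; answer 1220
Part 2: S1 = 1220; r = 3; remainder = value at the root: -3*(3)^4 + 8*(3)^2 - 3*(3)^1 + 3 = (-243) + (72) + (-9) + (3) = -177; answer -177

-177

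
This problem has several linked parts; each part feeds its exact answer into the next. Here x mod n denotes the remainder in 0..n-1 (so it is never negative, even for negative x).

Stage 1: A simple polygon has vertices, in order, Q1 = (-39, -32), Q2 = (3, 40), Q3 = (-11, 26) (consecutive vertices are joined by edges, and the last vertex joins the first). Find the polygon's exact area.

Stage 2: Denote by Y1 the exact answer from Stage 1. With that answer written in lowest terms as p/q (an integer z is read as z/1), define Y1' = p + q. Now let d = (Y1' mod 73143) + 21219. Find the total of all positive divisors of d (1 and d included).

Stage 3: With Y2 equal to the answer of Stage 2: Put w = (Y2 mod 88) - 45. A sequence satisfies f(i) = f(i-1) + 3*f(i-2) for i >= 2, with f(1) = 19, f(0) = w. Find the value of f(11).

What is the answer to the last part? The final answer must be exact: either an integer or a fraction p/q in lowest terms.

61408

Stage 1: cross terms: (-39*40 - 3*-32)=-1464, (3*26 - -11*40)=518, (-11*-32 - -39*26)=1366; twice the area = |420| = 420; area = 210; answer 210
Stage 2: Y1 = 210; threaded value p + q = 211; d = 21430; 21430 = 2 * 5 * 2143; sigma = (1 + 2) * (1 + 5) * (1 + 2143) = 3 * 6 * 2144 = 38592; answer 38592
Stage 3: Y2 = 38592; w = 3; f(2) = 1*(19) + 3*(3) = 28; iterating: f(2)=28, f(3)=85, f(4)=169, f(5)=424, f(6)=931, f(7)=2203, f(8)=4996, f(9)=11605, f(10)=26593, f(11)=61408; answer 61408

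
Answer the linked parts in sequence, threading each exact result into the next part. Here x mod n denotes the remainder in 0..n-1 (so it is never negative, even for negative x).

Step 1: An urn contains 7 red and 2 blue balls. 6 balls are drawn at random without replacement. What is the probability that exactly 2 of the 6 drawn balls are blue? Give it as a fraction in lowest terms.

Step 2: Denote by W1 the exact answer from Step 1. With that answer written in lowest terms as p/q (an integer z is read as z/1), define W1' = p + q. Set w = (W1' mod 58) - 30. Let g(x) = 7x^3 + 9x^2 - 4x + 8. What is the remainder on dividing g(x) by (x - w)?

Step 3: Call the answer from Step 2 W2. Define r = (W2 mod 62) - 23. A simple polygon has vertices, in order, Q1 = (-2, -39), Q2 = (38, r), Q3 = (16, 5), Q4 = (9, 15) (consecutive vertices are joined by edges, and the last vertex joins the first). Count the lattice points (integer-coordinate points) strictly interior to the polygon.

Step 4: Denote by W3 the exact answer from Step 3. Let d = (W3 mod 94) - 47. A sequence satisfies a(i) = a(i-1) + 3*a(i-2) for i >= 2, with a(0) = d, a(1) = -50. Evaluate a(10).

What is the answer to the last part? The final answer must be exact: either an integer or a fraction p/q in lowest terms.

Step 1: total draws C(9,6) = 84; favorable C(2,2)*C(7,4) = 35; P = 5/12; answer 5/12
Step 2: W1 = 5/12; threaded value p + q = 17; w = -13; remainder = value at the root: 7*(-13)^3 + 9*(-13)^2 - 4*(-13)^1 + 8 = (-15379) + (1521) + (52) + (8) = -13798; answer -13798
Step 3: W2 = -13798; r = 5; cross terms: (-2*5 - 38*-39)=1472, (38*5 - 16*5)=110, (16*15 - 9*5)=195, (9*-39 - -2*15)=-321; twice the area = |1456| = 1456; area = 728; boundary points = 4 + 22 + 1 + 1 = 28; strictly interior points = area - boundary/2 + 1 = 715; answer 715
Step 4: W3 = 715; d = 10; a(2) = 1*(-50) + 3*(10) = -20; iterating: a(2)=-20, a(3)=-170, a(4)=-230, a(5)=-740, a(6)=-1430, a(7)=-3650, a(8)=-7940, a(9)=-18890, a(10)=-42710; answer -42710

-42710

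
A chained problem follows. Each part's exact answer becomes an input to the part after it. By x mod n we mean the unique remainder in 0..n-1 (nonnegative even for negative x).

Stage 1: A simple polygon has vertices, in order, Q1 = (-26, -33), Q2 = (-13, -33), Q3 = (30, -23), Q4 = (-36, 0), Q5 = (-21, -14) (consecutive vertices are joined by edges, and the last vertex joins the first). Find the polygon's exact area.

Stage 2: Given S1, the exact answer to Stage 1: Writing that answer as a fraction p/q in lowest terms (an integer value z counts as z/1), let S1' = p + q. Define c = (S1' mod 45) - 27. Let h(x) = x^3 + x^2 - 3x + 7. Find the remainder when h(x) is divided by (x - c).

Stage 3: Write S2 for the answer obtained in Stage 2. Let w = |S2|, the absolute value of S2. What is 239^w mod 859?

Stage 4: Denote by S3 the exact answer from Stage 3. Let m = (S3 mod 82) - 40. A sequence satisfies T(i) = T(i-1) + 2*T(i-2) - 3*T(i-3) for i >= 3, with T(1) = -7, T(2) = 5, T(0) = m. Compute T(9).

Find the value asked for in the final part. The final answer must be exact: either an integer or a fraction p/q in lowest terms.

Stage 1: cross terms: (-26*-33 - -13*-33)=429, (-13*-23 - 30*-33)=1289, (30*0 - -36*-23)=-828, (-36*-14 - -21*0)=504, (-21*-33 - -26*-14)=329; twice the area = |1723| = 1723; area = 1723/2; answer 1723/2
Stage 2: S1 = 1723/2; threaded value p + q = 1725; c = -12; remainder = value at the root: 1*(-12)^3 + 1*(-12)^2 - 3*(-12)^1 + 7 = (-1728) + (144) + (36) + (7) = -1541; answer -1541
Stage 3: S2 = -1541; w = 1541; squarings mod 859: 239^1=239, 239^2=427, 239^4=221, 239^8=737, 239^16=281, 239^32=792, 239^64=194, 239^128=699, 239^256=689, 239^512=553, 239^1024=5; 239^1541 = 239^1 * 239^4 * 239^512 * 239^1024 = 791 (mod 859); answer 791
Stage 4: S3 = 791; m = 13; T(3) = 1*(5) + 2*(-7) - 3*(13) = -48; iterating: T(3)=-48, T(4)=-17, T(5)=-128, T(6)=-18, T(7)=-223, T(8)=125, T(9)=-267; answer -267

-267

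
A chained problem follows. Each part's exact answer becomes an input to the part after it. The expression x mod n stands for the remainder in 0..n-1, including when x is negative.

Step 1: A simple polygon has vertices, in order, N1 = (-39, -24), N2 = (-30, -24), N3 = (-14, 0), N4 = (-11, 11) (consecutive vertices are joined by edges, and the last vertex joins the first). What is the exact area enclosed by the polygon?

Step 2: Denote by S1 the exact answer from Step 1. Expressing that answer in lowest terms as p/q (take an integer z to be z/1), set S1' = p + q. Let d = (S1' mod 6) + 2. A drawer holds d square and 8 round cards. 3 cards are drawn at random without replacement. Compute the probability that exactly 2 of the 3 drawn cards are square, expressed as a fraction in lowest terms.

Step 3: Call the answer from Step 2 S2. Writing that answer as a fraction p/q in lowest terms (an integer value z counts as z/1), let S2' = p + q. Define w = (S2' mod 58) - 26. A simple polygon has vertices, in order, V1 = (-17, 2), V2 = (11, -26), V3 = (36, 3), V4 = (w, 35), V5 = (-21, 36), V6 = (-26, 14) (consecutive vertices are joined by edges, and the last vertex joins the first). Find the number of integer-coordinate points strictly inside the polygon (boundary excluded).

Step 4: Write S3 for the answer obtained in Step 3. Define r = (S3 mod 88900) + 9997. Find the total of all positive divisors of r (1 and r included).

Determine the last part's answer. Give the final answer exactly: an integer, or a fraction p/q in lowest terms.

24696

Step 1: cross terms: (-39*-24 - -30*-24)=216, (-30*0 - -14*-24)=-336, (-14*11 - -11*0)=-154, (-11*-24 - -39*11)=693; twice the area = |419| = 419; area = 419/2; answer 419/2
Step 2: S1 = 419/2; threaded value p + q = 421; d = 3; total draws C(11,3) = 165; favorable C(3,2)*C(8,1) = 24; P = 8/55; answer 8/55
Step 3: S2 = 8/55; threaded value p + q = 63; w = -21; cross terms: (-17*-26 - 11*2)=420, (11*3 - 36*-26)=969, (36*35 - -21*3)=1323, (-21*36 - -21*35)=-21, (-21*14 - -26*36)=642, (-26*2 - -17*14)=186; twice the area = |3519| = 3519; area = 3519/2; boundary points = 28 + 1 + 1 + 1 + 1 + 3 = 35; strictly interior points = area - boundary/2 + 1 = 1743; answer 1743
Step 4: S3 = 1743; r = 11740; 11740 = 2^2 * 5 * 587; sigma = (1 + 2 + 4) * (1 + 5) * (1 + 587) = 7 * 6 * 588 = 24696; answer 24696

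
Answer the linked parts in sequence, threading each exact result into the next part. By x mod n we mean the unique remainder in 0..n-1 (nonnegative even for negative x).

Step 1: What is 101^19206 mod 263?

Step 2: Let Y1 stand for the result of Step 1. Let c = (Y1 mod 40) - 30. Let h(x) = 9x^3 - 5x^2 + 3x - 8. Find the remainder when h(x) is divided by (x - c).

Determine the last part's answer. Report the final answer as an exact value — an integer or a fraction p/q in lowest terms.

-161650

Step 1: squarings mod 263: 101^1=101, 101^2=207, 101^4=243, 101^8=137, 101^16=96, 101^32=11, 101^64=121, 101^128=176, 101^256=205, 101^512=208, 101^1024=132, 101^2048=66, 101^4096=148, 101^8192=75, 101^16384=102; 101^19206 = 101^2 * 101^4 * 101^256 * 101^512 * 101^2048 * 101^16384 = 44 (mod 263); answer 44
Step 2: Y1 = 44; c = -26; remainder = value at the root: 9*(-26)^3 - 5*(-26)^2 + 3*(-26)^1 - 8 = (-158184) + (-3380) + (-78) + (-8) = -161650; answer -161650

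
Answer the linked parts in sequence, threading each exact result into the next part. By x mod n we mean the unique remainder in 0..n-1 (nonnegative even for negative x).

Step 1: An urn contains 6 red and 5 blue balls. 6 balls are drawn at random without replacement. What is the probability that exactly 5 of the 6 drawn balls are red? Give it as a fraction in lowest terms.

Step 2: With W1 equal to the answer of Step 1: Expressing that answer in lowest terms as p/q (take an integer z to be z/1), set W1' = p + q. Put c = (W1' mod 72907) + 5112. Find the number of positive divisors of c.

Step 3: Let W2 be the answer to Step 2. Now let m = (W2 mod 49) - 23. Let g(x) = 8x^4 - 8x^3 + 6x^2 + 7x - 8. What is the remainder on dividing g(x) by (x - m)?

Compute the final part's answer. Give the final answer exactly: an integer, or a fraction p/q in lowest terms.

128417

Step 1: total draws C(11,6) = 462; favorable C(6,5)*C(5,1) = 30; P = 5/77; answer 5/77
Step 2: W1 = 5/77; threaded value p + q = 82; c = 5194; 5194 = 2 * 7^2 * 53; number of divisors = (1+1) * (2+1) * (1+1) = 12; answer 12
Step 3: W2 = 12; m = -11; remainder = value at the root: 8*(-11)^4 - 8*(-11)^3 + 6*(-11)^2 + 7*(-11)^1 - 8 = (117128) + (10648) + (726) + (-77) + (-8) = 128417; answer 128417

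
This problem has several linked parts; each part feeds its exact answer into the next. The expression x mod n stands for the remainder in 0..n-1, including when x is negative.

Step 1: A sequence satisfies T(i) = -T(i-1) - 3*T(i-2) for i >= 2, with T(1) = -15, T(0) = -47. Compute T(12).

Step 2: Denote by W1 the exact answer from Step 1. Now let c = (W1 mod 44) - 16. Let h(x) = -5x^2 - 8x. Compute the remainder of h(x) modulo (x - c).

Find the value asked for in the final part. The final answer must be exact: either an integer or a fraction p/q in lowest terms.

-21

Step 1: T(2) = -1*(-15) - 3*(-47) = 156; iterating: T(2)=156, T(3)=-111, T(4)=-357, T(5)=690, T(6)=381, T(7)=-2451, T(8)=1308, T(9)=6045, T(10)=-9969, T(11)=-8166, T(12)=38073; answer 38073
Step 2: W1 = 38073; c = -3; remainder = value at the root: -5*(-3)^2 - 8*(-3)^1 = (-45) + (24) = -21; answer -21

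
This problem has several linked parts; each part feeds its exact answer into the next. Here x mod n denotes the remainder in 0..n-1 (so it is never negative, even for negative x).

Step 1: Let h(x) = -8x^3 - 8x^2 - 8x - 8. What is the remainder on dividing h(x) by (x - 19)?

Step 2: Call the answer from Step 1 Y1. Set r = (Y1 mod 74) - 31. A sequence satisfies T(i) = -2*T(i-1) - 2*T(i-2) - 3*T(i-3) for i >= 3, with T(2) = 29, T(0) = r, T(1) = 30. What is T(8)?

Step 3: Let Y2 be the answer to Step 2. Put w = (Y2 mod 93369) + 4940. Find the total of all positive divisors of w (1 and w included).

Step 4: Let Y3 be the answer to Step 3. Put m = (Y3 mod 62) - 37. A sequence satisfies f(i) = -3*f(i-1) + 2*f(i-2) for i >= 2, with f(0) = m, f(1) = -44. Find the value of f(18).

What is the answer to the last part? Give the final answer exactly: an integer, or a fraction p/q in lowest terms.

Step 1: remainder = value at the root: -8*(19)^3 - 8*(19)^2 - 8*(19)^1 - 8 = (-54872) + (-2888) + (-152) + (-8) = -57920; answer -57920
Step 2: Y1 = -57920; r = -9; T(3) = -2*(29) - 2*(30) - 3*(-9) = -91; iterating: T(3)=-91, T(4)=34, T(5)=27, T(6)=151, T(7)=-458, T(8)=533; answer 533
Step 3: Y2 = 533; w = 5473; 5473 = 13 * 421; sigma = (1 + 13) * (1 + 421) = 14 * 422 = 5908; answer 5908
Step 4: Y3 = 5908; m = -19; f(2) = -3*(-44) + 2*(-19) = 94; iterating: f(2)=94, f(3)=-370, f(4)=1298, f(5)=-4634, f(6)=16498, f(7)=-58762, f(8)=209282, f(9)=-745370, f(10)=2654674, f(11)=-9454762, f(12)=33673634, f(13)=-119930426, f(14)=427138546, f(15)=-1521276490, f(16)=5418106562, f(17)=-19296872666, f(18)=68726831122; answer 68726831122

68726831122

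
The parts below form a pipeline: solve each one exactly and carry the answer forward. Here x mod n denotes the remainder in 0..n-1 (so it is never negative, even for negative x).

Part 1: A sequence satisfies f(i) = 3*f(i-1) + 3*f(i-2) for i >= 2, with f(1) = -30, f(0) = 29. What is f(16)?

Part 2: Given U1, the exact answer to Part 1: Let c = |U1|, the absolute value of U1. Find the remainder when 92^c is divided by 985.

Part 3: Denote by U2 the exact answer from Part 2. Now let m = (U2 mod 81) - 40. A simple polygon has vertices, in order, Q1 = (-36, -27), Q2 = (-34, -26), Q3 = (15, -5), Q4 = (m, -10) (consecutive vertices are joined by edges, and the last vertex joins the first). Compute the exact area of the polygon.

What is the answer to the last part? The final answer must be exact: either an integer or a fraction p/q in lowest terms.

Part 1: f(2) = 3*(-30) + 3*(29) = -3; iterating: f(2)=-3, f(3)=-99, f(4)=-306, f(5)=-1215, f(6)=-4563, f(7)=-17334, f(8)=-65691, f(9)=-249075, f(10)=-944298, f(11)=-3580119, f(12)=-13573251, f(13)=-51460110, f(14)=-195100083, f(15)=-739680579, f(16)=-2804341986; answer -2804341986
Part 2: U1 = -2804341986; c = 2804341986; squarings mod 985: 92^1=92, 92^2=584, 92^4=246, 92^8=431, 92^16=581, 92^32=691, 92^64=741, 92^128=436, 92^256=976, 92^512=81, 92^1024=651, 92^2048=251, 92^4096=946, 92^8192=536, 92^16384=661, 92^32768=566, 92^65536=231, 92^131072=171, 92^262144=676, 92^524288=921, 92^1048576=156, 92^2097152=696, 92^4194304=781, 92^8388608=246, 92^16777216=431, 92^33554432=581, 92^67108864=691, 92^134217728=741, 92^268435456=436, 92^536870912=976, 92^1073741824=81, 92^2147483648=651; 92^2804341986 = 92^2 * 92^32 * 92^64 * 92^128 * 92^1024 * 92^2048 * 92^4096 * 92^16384 * 92^32768 * 92^131072 * 92^262144 * 92^2097152 * 92^16777216 * 92^33554432 * 92^67108864 * 92^536870912 * 92^2147483648 = 614 (mod 985); answer 614
Part 3: U2 = 614; m = 7; cross terms: (-36*-26 - -34*-27)=18, (-34*-5 - 15*-26)=560, (15*-10 - 7*-5)=-115, (7*-27 - -36*-10)=-549; twice the area = |-86| = 86; area = 43; answer 43

43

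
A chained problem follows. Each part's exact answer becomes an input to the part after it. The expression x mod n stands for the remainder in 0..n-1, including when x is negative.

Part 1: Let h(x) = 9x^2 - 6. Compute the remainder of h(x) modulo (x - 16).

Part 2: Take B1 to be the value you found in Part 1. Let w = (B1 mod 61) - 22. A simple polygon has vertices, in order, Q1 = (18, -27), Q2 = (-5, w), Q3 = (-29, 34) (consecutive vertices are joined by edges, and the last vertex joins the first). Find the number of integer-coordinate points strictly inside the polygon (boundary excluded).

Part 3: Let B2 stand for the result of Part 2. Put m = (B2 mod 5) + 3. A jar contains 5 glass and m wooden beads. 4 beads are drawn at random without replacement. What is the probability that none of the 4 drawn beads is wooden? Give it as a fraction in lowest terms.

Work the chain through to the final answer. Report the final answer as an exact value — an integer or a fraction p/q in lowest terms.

1/42

Part 1: remainder = value at the root: 9*(16)^2 - 6 = (2304) + (-6) = 2298; answer 2298
Part 2: B1 = 2298; w = 19; cross terms: (18*19 - -5*-27)=207, (-5*34 - -29*19)=381, (-29*-27 - 18*34)=171; twice the area = |759| = 759; area = 759/2; boundary points = 23 + 3 + 1 = 27; strictly interior points = area - boundary/2 + 1 = 367; answer 367
Part 3: B2 = 367; m = 5; total draws C(10,4) = 210; favorable C(5,4) = 5; P = 1/42; answer 1/42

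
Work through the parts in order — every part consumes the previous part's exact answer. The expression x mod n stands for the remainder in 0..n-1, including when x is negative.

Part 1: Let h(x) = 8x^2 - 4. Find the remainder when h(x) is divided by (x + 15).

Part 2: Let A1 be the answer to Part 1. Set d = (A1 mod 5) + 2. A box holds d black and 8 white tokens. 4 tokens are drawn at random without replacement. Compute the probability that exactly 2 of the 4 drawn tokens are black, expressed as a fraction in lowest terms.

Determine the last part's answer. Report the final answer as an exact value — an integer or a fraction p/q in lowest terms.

14/55

Part 1: remainder = value at the root: 8*(-15)^2 - 4 = (1800) + (-4) = 1796; answer 1796
Part 2: A1 = 1796; d = 3; total draws C(11,4) = 330; favorable C(3,2)*C(8,2) = 84; P = 14/55; answer 14/55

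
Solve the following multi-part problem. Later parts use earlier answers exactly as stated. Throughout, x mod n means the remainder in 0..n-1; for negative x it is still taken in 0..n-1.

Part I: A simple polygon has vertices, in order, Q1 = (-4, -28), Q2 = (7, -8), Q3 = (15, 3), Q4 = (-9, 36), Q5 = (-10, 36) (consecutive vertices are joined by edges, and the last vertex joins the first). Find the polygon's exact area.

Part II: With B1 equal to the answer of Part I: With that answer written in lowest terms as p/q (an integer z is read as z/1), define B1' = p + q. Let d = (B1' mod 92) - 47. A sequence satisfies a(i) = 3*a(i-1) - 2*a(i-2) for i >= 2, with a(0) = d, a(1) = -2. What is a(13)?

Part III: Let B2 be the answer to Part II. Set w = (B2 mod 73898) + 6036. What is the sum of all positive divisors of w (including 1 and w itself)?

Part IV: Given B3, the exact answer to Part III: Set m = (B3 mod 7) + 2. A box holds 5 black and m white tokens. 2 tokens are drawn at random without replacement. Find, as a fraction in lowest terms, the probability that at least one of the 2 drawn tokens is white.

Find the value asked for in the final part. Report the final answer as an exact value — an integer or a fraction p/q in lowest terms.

34/39

Part I: cross terms: (-4*-8 - 7*-28)=228, (7*3 - 15*-8)=141, (15*36 - -9*3)=567, (-9*36 - -10*36)=36, (-10*-28 - -4*36)=424; twice the area = |1396| = 1396; area = 698; answer 698
Part II: B1 = 698; threaded value p + q = 699; d = 8; a(2) = 3*(-2) - 2*(8) = -22; iterating: a(2)=-22, a(3)=-62, a(4)=-142, a(5)=-302, a(6)=-622, a(7)=-1262, a(8)=-2542, a(9)=-5102, a(10)=-10222, a(11)=-20462, a(12)=-40942, a(13)=-81902; answer -81902
Part III: B2 = -81902; w = 71930; 71930 = 2 * 5 * 7193; sigma = (1 + 2) * (1 + 5) * (1 + 7193) = 3 * 6 * 7194 = 129492; answer 129492
Part IV: B3 = 129492; m = 8; total draws C(13,2) = 78; complement C(5,2) = 10; favorable 78 - 10 = 68; P = 34/39; answer 34/39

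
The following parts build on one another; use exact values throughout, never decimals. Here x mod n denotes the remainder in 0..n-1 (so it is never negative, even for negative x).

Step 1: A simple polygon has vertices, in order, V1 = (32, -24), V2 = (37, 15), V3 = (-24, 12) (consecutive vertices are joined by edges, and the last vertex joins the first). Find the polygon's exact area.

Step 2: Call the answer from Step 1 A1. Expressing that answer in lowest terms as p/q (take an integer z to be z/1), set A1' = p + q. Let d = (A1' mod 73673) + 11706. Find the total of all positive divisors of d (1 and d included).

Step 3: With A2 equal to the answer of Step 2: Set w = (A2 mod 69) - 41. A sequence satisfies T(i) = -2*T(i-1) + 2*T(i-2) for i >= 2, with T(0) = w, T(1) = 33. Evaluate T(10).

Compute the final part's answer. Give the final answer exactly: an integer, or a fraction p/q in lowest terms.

-147264

Step 1: cross terms: (32*15 - 37*-24)=1368, (37*12 - -24*15)=804, (-24*-24 - 32*12)=192; twice the area = |2364| = 2364; area = 1182; answer 1182
Step 2: A1 = 1182; threaded value p + q = 1183; d = 12889; 12889 is prime, so its only divisors are 1 and 12889; sigma = 1 + 12889 = 12890; answer 12890
Step 3: A2 = 12890; w = 15; T(2) = -2*(33) + 2*(15) = -36; iterating: T(2)=-36, T(3)=138, T(4)=-348, T(5)=972, T(6)=-2640, T(7)=7224, T(8)=-19728, T(9)=53904, T(10)=-147264; answer -147264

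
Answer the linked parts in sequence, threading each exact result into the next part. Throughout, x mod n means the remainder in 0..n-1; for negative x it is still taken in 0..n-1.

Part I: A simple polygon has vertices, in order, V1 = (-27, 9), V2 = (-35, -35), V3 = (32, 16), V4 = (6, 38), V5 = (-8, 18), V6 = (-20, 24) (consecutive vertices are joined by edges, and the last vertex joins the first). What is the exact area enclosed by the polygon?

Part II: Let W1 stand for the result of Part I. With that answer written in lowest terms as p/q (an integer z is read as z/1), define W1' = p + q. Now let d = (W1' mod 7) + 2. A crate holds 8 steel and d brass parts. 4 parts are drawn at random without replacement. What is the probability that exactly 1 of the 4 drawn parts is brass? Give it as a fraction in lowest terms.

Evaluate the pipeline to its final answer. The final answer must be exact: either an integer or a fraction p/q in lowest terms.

Part I: cross terms: (-27*-35 - -35*9)=1260, (-35*16 - 32*-35)=560, (32*38 - 6*16)=1120, (6*18 - -8*38)=412, (-8*24 - -20*18)=168, (-20*9 - -27*24)=468; twice the area = |3988| = 3988; area = 1994; answer 1994
Part II: W1 = 1994; threaded value p + q = 1995; d = 2; total draws C(10,4) = 210; favorable C(2,1)*C(8,3) = 112; P = 8/15; answer 8/15

8/15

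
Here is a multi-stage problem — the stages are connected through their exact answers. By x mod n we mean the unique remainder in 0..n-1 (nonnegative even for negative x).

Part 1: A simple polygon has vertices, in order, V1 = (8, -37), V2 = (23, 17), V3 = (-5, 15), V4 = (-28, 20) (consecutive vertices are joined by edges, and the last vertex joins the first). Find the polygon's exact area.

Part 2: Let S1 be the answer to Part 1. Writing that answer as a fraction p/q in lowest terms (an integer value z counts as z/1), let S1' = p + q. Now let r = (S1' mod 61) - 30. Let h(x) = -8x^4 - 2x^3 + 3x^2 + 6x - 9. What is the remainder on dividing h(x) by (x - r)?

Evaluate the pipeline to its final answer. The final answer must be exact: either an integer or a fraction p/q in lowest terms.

-2261346

Part 1: cross terms: (8*17 - 23*-37)=987, (23*15 - -5*17)=430, (-5*20 - -28*15)=320, (-28*-37 - 8*20)=876; twice the area = |2613| = 2613; area = 2613/2; answer 2613/2
Part 2: S1 = 2613/2; threaded value p + q = 2615; r = 23; remainder = value at the root: -8*(23)^4 - 2*(23)^3 + 3*(23)^2 + 6*(23)^1 - 9 = (-2238728) + (-24334) + (1587) + (138) + (-9) = -2261346; answer -2261346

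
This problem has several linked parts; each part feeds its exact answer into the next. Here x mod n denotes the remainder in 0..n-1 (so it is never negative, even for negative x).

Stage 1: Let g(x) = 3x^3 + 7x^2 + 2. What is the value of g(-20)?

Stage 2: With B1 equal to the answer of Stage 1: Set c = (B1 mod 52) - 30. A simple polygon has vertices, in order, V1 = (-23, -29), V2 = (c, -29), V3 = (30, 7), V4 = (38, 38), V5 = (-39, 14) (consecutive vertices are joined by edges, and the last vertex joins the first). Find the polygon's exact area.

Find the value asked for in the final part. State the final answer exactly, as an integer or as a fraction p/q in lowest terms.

Stage 1: 3*(-20)^3 + 7*(-20)^2 + 2 = (-24000) + (2800) + (2) = -21198; answer -21198
Stage 2: B1 = -21198; c = -12; cross terms: (-23*-29 - -12*-29)=319, (-12*7 - 30*-29)=786, (30*38 - 38*7)=874, (38*14 - -39*38)=2014, (-39*-29 - -23*14)=1453; twice the area = |5446| = 5446; area = 2723; answer 2723

2723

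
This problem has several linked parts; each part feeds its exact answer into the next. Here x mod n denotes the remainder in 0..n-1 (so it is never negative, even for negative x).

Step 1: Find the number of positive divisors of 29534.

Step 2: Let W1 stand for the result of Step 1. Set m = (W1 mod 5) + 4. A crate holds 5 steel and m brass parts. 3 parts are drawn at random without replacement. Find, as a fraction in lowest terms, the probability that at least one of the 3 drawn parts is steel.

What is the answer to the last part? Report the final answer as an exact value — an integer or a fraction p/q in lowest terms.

115/143

Step 1: 29534 = 2 * 14767; number of divisors = (1+1) * (1+1) = 4; answer 4
Step 2: W1 = 4; m = 8; total draws C(13,3) = 286; complement C(8,3) = 56; favorable 286 - 56 = 230; P = 115/143; answer 115/143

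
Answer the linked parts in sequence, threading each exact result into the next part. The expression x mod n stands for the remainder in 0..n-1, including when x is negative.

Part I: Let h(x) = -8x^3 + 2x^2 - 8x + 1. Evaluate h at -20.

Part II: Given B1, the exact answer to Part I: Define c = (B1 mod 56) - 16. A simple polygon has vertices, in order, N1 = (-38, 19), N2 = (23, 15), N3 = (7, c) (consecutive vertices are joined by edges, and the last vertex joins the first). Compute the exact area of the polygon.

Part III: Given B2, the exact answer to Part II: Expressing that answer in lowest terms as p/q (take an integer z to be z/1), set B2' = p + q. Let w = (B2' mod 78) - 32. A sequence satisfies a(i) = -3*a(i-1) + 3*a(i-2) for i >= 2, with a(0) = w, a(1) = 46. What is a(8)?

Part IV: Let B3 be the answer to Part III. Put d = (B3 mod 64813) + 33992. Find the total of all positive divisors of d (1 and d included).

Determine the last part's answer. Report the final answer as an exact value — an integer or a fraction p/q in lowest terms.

41400

Part I: -8*(-20)^3 + 2*(-20)^2 - 8*(-20)^1 + 1 = (64000) + (800) + (160) + (1) = 64961; answer 64961
Part II: B1 = 64961; c = -15; cross terms: (-38*15 - 23*19)=-1007, (23*-15 - 7*15)=-450, (7*19 - -38*-15)=-437; twice the area = |-1894| = 1894; area = 947; answer 947
Part III: B2 = 947; threaded value p + q = 948; w = -20; a(2) = -3*(46) + 3*(-20) = -198; iterating: a(2)=-198, a(3)=732, a(4)=-2790, a(5)=10566, a(6)=-40068, a(7)=151902, a(8)=-575910; answer -575910
Part IV: B3 = -575910; d = 41399; 41399 is prime, so its only divisors are 1 and 41399; sigma = 1 + 41399 = 41400; answer 41400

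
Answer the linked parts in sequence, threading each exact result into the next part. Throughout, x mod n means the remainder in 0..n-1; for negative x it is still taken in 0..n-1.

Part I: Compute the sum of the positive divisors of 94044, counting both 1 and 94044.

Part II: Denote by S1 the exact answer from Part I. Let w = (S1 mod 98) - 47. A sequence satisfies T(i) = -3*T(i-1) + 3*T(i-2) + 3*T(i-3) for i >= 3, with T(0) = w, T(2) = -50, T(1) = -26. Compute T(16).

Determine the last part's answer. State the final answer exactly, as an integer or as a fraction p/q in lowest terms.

Part I: 94044 = 2^2 * 3 * 17 * 461; sigma = (1 + 2 + 4) * (1 + 3) * (1 + 17) * (1 + 461) = 7 * 4 * 18 * 462 = 232848; answer 232848
Part II: S1 = 232848; w = -47; T(3) = -3*(-50) + 3*(-26) + 3*(-47) = -69; iterating: T(3)=-69, T(4)=-21, T(5)=-294, T(6)=612, T(7)=-2781, T(8)=9297, T(9)=-34398, T(10)=122742, T(11)=-443529, T(12)=1595619, T(13)=-5749218, T(14)=20703924, T(15)=-74572569, T(16)=268581825; answer 268581825

268581825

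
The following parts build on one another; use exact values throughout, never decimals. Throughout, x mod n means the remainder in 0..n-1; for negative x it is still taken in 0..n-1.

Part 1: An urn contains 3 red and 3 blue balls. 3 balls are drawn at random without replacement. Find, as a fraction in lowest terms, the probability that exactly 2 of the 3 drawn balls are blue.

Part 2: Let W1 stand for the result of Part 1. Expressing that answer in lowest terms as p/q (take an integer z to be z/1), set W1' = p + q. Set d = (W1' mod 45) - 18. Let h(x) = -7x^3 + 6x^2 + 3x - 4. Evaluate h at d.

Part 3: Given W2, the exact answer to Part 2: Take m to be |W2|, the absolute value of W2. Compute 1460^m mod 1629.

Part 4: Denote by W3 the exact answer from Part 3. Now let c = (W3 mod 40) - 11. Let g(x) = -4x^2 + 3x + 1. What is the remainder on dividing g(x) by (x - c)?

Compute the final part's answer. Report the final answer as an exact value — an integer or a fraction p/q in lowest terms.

Part 1: total draws C(6,3) = 20; favorable C(3,2)*C(3,1) = 9; P = 9/20; answer 9/20
Part 2: W1 = 9/20; threaded value p + q = 29; d = 11; -7*(11)^3 + 6*(11)^2 + 3*(11)^1 - 4 = (-9317) + (726) + (33) + (-4) = -8562; answer -8562
Part 3: W2 = -8562; m = 8562; squarings mod 1629: 1460^1=1460, 1460^2=868, 1460^4=826, 1460^8=1354, 1460^16=691, 1460^32=184, 1460^64=1276, 1460^128=805, 1460^256=1312, 1460^512=1120, 1460^1024=70, 1460^2048=13, 1460^4096=169, 1460^8192=868; 1460^8562 = 1460^2 * 1460^16 * 1460^32 * 1460^64 * 1460^256 * 1460^8192 = 910 (mod 1629); answer 910
Part 4: W3 = 910; c = 19; remainder = value at the root: -4*(19)^2 + 3*(19)^1 + 1 = (-1444) + (57) + (1) = -1386; answer -1386

-1386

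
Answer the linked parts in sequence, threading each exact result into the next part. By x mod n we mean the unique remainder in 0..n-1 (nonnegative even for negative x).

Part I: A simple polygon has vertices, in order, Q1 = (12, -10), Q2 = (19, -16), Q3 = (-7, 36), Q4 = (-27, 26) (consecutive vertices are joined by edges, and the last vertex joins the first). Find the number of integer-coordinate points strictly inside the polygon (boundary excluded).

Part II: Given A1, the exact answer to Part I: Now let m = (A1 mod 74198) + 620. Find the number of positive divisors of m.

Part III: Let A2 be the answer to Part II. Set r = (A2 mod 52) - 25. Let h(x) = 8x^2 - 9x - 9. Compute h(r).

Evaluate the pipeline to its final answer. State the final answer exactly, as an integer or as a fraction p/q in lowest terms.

Part I: cross terms: (12*-16 - 19*-10)=-2, (19*36 - -7*-16)=572, (-7*26 - -27*36)=790, (-27*-10 - 12*26)=-42; twice the area = |1318| = 1318; area = 659; boundary points = 1 + 26 + 10 + 3 = 40; strictly interior points = area - boundary/2 + 1 = 640; answer 640
Part II: A1 = 640; m = 1260; 1260 = 2^2 * 3^2 * 5 * 7; number of divisors = (2+1) * (2+1) * (1+1) * (1+1) = 36; answer 36
Part III: A2 = 36; r = 11; 8*(11)^2 - 9*(11)^1 - 9 = (968) + (-99) + (-9) = 860; answer 860

860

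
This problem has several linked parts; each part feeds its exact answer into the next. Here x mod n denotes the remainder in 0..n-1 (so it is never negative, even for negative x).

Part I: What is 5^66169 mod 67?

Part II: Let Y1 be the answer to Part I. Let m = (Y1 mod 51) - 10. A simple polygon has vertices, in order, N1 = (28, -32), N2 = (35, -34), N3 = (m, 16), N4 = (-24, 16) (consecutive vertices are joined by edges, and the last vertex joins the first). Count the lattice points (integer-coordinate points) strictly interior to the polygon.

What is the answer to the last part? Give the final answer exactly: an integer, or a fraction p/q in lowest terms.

Part I: squarings mod 67: 5^1=5, 5^2=25, 5^4=22, 5^8=15, 5^16=24, 5^32=40, 5^64=59, 5^128=64, 5^256=9, 5^512=14, 5^1024=62, 5^2048=25, 5^4096=22, 5^8192=15, 5^16384=24, 5^32768=40, 5^65536=59; 5^66169 = 5^1 * 5^8 * 5^16 * 5^32 * 5^64 * 5^512 * 5^65536 = 45 (mod 67); answer 45
Part II: Y1 = 45; m = 35; cross terms: (28*-34 - 35*-32)=168, (35*16 - 35*-34)=1750, (35*16 - -24*16)=944, (-24*-32 - 28*16)=320; twice the area = |3182| = 3182; area = 1591; boundary points = 1 + 50 + 59 + 4 = 114; strictly interior points = area - boundary/2 + 1 = 1535; answer 1535

1535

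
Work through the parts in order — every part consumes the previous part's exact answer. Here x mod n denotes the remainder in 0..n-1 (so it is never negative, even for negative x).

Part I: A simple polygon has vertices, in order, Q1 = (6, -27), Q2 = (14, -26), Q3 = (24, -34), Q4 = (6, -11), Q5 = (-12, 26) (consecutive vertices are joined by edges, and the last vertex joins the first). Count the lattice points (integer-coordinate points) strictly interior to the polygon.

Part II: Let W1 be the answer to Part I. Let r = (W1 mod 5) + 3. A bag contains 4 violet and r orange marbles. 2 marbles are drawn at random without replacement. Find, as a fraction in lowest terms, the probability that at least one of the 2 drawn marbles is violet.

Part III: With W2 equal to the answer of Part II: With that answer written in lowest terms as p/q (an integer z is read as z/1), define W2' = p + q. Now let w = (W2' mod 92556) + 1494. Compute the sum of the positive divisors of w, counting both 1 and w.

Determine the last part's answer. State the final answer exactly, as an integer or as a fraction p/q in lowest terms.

1584

Part I: cross terms: (6*-26 - 14*-27)=222, (14*-34 - 24*-26)=148, (24*-11 - 6*-34)=-60, (6*26 - -12*-11)=24, (-12*-27 - 6*26)=168; twice the area = |502| = 502; area = 251; boundary points = 1 + 2 + 1 + 1 + 1 = 6; strictly interior points = area - boundary/2 + 1 = 249; answer 249
Part II: W1 = 249; r = 7; total draws C(11,2) = 55; complement C(7,2) = 21; favorable 55 - 21 = 34; P = 34/55; answer 34/55
Part III: W2 = 34/55; threaded value p + q = 89; w = 1583; 1583 is prime, so its only divisors are 1 and 1583; sigma = 1 + 1583 = 1584; answer 1584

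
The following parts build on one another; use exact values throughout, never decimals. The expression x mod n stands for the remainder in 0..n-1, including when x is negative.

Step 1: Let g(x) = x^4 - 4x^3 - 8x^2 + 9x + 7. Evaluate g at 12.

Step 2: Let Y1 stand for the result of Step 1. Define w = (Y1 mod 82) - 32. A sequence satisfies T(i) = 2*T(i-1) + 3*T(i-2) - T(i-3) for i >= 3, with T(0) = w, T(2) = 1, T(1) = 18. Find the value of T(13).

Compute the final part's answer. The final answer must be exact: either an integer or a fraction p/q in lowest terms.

Step 1: 1*(12)^4 - 4*(12)^3 - 8*(12)^2 + 9*(12)^1 + 7 = (20736) + (-6912) + (-1152) + (108) + (7) = 12787; answer 12787
Step 2: Y1 = 12787; w = 45; T(3) = 2*(1) + 3*(18) - 1*(45) = 11; iterating: T(3)=11, T(4)=7, T(5)=46, T(6)=102, T(7)=335, T(8)=930, T(9)=2763, T(10)=7981, T(11)=23321, T(12)=67822, T(13)=197626; answer 197626

197626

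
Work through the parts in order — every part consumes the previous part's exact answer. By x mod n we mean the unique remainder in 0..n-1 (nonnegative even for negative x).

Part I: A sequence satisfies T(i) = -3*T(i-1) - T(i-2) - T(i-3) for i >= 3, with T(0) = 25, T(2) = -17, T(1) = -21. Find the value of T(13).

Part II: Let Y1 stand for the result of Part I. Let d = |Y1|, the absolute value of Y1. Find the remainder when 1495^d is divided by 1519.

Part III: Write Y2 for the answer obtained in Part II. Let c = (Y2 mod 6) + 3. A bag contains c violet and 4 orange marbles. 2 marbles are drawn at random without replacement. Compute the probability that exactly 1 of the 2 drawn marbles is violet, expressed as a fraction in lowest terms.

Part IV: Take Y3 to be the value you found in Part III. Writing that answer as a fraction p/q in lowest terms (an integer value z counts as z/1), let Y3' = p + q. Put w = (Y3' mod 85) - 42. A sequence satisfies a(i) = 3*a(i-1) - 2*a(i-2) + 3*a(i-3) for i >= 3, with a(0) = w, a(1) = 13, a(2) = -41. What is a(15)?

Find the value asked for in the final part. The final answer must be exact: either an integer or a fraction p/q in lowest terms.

Part I: T(3) = -3*(-17) - 1*(-21) - 1*(25) = 47; iterating: T(3)=47, T(4)=-103, T(5)=279, T(6)=-781, T(7)=2167, T(8)=-5999, T(9)=16611, T(10)=-46001, T(11)=127391, T(12)=-352783, T(13)=976959; answer 976959
Part II: Y1 = 976959; d = 976959; squarings mod 1519: 1495^1=1495, 1495^2=576, 1495^4=634, 1495^8=940, 1495^16=1061, 1495^32=142, 1495^64=417, 1495^128=723, 1495^256=193, 1495^512=793, 1495^1024=1502, 1495^2048=289, 1495^4096=1495, 1495^8192=576, 1495^16384=634, 1495^32768=940, 1495^65536=1061, 1495^131072=142, 1495^262144=417, 1495^524288=723; 1495^976959 = 1495^1 * 1495^2 * 1495^4 * 1495^8 * 1495^16 * 1495^32 * 1495^2048 * 1495^8192 * 1495^16384 * 1495^32768 * 1495^131072 * 1495^262144 * 1495^524288 = 8 (mod 1519); answer 8
Part III: Y2 = 8; c = 5; total draws C(9,2) = 36; favorable C(5,1)*C(4,1) = 20; P = 5/9; answer 5/9
Part IV: Y3 = 5/9; threaded value p + q = 14; w = -28; a(3) = 3*(-41) - 2*(13) + 3*(-28) = -233; iterating: a(3)=-233, a(4)=-578, a(5)=-1391, a(6)=-3716, a(7)=-10100, a(8)=-27041, a(9)=-72071, a(10)=-192431, a(11)=-514274, a(12)=-1374173, a(13)=-3671264, a(14)=-9808268, a(15)=-26204795; answer -26204795

-26204795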